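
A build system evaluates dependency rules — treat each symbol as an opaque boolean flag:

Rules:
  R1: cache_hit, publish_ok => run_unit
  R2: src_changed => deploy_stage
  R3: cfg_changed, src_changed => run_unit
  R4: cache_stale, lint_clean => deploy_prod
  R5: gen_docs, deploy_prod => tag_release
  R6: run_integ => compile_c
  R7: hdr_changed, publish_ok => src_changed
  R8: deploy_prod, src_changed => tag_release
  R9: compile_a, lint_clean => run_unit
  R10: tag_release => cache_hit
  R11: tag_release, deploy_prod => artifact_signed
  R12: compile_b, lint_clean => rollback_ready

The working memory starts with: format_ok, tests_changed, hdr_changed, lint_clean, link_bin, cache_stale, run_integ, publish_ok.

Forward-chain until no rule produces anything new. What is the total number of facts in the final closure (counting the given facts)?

Round 1: R4 [cache_stale, lint_clean => deploy_prod]; R6 [run_integ => compile_c]; R7 [hdr_changed, publish_ok => src_changed]. New: deploy_prod, compile_c, src_changed.
Round 2: R2 [src_changed => deploy_stage]; R8 [deploy_prod, src_changed => tag_release]. New: deploy_stage, tag_release.
Round 3: R10 [tag_release => cache_hit]; R11 [tag_release, deploy_prod => artifact_signed]. New: cache_hit, artifact_signed.
Round 4: R1 [cache_hit, publish_ok => run_unit]. New: run_unit.
Closure: {artifact_signed, cache_hit, cache_stale, compile_c, deploy_prod, deploy_stage, format_ok, hdr_changed, link_bin, lint_clean, publish_ok, run_integ, run_unit, src_changed, tag_release, tests_changed} — 16 facts.

16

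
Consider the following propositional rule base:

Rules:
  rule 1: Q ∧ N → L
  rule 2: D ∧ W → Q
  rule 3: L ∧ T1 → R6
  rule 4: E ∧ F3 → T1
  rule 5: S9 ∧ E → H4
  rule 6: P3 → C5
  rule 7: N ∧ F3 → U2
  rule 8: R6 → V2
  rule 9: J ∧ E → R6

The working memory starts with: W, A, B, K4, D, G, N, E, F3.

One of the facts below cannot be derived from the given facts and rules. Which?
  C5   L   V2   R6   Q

C5

Round 1: rule 2 [D ∧ W → Q]; rule 4 [E ∧ F3 → T1]; rule 7 [N ∧ F3 → U2]. Adds Q, T1, U2.
Round 2: rule 1 [Q ∧ N → L]. Adds L.
Round 3: rule 3 [L ∧ T1 → R6]. Adds R6.
Round 4: rule 8 [R6 → V2]. Adds V2.
Derived: Q (round 1), V2 (round 4), R6 (round 3), L (round 2). C5 never appears in any round.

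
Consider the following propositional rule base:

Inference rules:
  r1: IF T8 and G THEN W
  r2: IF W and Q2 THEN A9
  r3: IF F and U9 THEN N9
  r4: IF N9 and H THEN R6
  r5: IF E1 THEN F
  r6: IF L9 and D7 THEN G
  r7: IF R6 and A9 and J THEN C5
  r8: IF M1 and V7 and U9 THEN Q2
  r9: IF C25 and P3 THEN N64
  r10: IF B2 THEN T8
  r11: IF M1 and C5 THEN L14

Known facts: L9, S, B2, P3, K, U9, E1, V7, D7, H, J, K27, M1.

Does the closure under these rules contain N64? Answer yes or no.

Round 1 fires r5, r6, r8, r10, giving F, G, Q2, T8.
Round 2 fires r1, r3, giving W, N9.
Round 3 fires r2, r4, giving A9, R6.
Round 4 fires r7, giving C5.
Round 5 fires r11, giving L14.
Fixed point reached. N64 is concluded only by r9; r9 needs C25 (never derived).

no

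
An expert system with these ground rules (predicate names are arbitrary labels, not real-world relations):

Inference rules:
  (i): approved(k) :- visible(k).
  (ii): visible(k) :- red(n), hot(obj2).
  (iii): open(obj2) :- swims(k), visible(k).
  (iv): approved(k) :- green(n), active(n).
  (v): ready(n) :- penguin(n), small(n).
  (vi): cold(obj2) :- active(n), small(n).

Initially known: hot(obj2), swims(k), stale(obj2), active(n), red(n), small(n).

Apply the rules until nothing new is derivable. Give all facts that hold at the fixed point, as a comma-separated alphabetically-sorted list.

active(n), approved(k), cold(obj2), hot(obj2), open(obj2), red(n), small(n), stale(obj2), swims(k), visible(k)

Round 1: (ii) [visible(k) :- red(n), hot(obj2).]; (vi) [cold(obj2) :- active(n), small(n).]. Adds visible(k), cold(obj2).
Round 2: (i) [approved(k) :- visible(k).]; (iii) [open(obj2) :- swims(k), visible(k).]. Adds approved(k), open(obj2).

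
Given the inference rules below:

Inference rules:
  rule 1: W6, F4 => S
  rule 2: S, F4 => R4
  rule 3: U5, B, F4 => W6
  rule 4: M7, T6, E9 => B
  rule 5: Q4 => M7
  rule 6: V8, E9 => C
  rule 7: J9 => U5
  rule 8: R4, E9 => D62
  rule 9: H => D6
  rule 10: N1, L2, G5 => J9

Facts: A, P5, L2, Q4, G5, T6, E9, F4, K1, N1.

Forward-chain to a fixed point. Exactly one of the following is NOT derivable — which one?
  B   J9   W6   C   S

C

Round 1 fires rule 5, rule 10, giving M7, J9.
Round 2 fires rule 4, rule 7, giving B, U5.
Round 3 fires rule 3, giving W6.
Round 4 fires rule 1, giving S.
Round 5 fires rule 2, giving R4.
Round 6 fires rule 8, giving D62.
Derived: B (round 2), J9 (round 1), W6 (round 3), S (round 4). C never appears in any round.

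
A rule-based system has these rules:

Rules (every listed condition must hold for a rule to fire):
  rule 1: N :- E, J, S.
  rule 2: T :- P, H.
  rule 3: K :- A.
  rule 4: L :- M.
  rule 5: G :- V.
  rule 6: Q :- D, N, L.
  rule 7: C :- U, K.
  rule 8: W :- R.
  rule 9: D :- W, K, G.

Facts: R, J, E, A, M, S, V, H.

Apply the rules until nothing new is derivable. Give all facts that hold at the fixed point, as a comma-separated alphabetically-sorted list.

A, D, E, G, H, J, K, L, M, N, Q, R, S, V, W

Round 1 fires rule 1, rule 3, rule 4, rule 5, rule 8, giving N, K, L, G, W.
Round 2 fires rule 9, giving D.
Round 3 fires rule 6, giving Q.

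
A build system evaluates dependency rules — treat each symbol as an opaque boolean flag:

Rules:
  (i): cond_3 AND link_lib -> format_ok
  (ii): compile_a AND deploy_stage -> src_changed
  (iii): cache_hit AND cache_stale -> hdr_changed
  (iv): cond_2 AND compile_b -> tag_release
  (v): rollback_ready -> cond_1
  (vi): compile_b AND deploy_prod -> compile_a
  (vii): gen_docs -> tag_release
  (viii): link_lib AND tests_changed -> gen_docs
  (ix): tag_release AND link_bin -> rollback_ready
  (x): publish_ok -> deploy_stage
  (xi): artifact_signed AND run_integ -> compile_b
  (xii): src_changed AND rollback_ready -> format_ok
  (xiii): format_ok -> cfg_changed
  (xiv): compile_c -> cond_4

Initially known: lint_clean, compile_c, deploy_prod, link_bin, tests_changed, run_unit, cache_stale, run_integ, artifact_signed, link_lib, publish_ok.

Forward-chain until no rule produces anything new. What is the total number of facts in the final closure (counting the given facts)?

22

Round 1: (viii) [link_lib AND tests_changed -> gen_docs]; (x) [publish_ok -> deploy_stage]; (xi) [artifact_signed AND run_integ -> compile_b]; (xiv) [compile_c -> cond_4]. Adds gen_docs, deploy_stage, compile_b, cond_4.
Round 2: (vi) [compile_b AND deploy_prod -> compile_a]; (vii) [gen_docs -> tag_release]. Adds compile_a, tag_release.
Round 3: (ii) [compile_a AND deploy_stage -> src_changed]; (ix) [tag_release AND link_bin -> rollback_ready]. Adds src_changed, rollback_ready.
Round 4: (v) [rollback_ready -> cond_1]; (xii) [src_changed AND rollback_ready -> format_ok]. Adds cond_1, format_ok.
Round 5: (xiii) [format_ok -> cfg_changed]. Adds cfg_changed.
Closure: {artifact_signed, cache_stale, cfg_changed, compile_a, compile_b, compile_c, cond_1, cond_4, deploy_prod, deploy_stage, format_ok, gen_docs, link_bin, link_lib, lint_clean, publish_ok, rollback_ready, run_integ, run_unit, src_changed, tag_release, tests_changed} — 22 facts.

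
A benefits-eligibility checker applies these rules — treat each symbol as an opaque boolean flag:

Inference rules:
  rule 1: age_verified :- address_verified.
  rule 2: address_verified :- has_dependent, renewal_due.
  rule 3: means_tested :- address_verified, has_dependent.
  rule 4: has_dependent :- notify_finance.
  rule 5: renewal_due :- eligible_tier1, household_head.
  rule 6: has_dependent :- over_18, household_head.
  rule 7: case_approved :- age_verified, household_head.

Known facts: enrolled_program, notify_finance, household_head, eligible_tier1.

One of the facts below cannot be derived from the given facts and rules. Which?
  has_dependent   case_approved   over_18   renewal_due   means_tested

Round 1 fires rule 4, rule 5, giving has_dependent, renewal_due.
Round 2 fires rule 2, giving address_verified.
Round 3 fires rule 1, rule 3, giving age_verified, means_tested.
Round 4 fires rule 7, giving case_approved.
Derived: case_approved (round 4), has_dependent (round 1), means_tested (round 3), renewal_due (round 1). over_18 never appears in any round.

over_18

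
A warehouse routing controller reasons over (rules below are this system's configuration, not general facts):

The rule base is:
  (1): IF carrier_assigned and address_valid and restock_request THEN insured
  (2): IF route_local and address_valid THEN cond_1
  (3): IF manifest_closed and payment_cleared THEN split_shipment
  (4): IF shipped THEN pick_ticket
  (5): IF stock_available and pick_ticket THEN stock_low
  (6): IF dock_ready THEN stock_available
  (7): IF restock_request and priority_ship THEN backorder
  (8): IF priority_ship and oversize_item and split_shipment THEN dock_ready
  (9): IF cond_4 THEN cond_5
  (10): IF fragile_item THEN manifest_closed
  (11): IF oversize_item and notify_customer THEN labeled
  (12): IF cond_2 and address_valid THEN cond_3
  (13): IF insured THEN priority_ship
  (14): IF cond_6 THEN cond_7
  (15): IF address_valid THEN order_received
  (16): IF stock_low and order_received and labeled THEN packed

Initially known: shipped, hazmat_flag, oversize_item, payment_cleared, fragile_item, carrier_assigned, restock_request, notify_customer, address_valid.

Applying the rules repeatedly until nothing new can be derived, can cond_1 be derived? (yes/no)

no

Round 1 fires (1), (4), (10), (11), (15), giving insured, pick_ticket, manifest_closed, labeled, order_received.
Round 2 fires (3), (13), giving split_shipment, priority_ship.
Round 3 fires (7), (8), giving backorder, dock_ready.
Round 4 fires (6), giving stock_available.
Round 5 fires (5), giving stock_low.
Round 6 fires (16), giving packed.
Fixed point reached. cond_1 is concluded only by (2); (2) needs route_local (never derived).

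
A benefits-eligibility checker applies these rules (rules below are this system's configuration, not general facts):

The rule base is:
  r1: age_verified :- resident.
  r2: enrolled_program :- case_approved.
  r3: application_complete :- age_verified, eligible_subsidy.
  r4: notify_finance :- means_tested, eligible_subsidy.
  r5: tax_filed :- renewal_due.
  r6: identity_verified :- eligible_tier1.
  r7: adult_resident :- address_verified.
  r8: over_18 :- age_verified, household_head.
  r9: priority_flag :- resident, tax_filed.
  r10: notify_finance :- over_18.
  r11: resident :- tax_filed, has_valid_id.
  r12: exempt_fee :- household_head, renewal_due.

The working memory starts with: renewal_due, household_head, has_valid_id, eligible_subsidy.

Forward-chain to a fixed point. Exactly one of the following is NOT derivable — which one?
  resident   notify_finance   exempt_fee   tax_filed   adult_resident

adult_resident

Round 1: r5 [tax_filed :- renewal_due.]; r12 [exempt_fee :- household_head, renewal_due.]. New: tax_filed, exempt_fee.
Round 2: r11 [resident :- tax_filed, has_valid_id.]. New: resident.
Round 3: r1 [age_verified :- resident.]; r9 [priority_flag :- resident, tax_filed.]. New: age_verified, priority_flag.
Round 4: r3 [application_complete :- age_verified, eligible_subsidy.]; r8 [over_18 :- age_verified, household_head.]. New: application_complete, over_18.
Round 5: r10 [notify_finance :- over_18.]. New: notify_finance.
Derived: exempt_fee (round 1), resident (round 2), tax_filed (round 1), notify_finance (round 5). adult_resident never appears in any round.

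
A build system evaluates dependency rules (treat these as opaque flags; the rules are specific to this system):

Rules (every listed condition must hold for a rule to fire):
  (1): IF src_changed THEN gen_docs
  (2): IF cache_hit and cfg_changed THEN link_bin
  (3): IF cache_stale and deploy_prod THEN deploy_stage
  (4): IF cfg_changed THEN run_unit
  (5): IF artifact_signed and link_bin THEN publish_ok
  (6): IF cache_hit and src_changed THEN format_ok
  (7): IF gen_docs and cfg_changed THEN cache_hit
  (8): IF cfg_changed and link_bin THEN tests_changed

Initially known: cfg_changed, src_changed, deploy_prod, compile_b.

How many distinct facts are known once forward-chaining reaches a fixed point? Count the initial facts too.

10

Round 1: (1) [IF src_changed THEN gen_docs]; (4) [IF cfg_changed THEN run_unit]. New: gen_docs, run_unit.
Round 2: (7) [IF gen_docs and cfg_changed THEN cache_hit]. New: cache_hit.
Round 3: (2) [IF cache_hit and cfg_changed THEN link_bin]; (6) [IF cache_hit and src_changed THEN format_ok]. New: link_bin, format_ok.
Round 4: (8) [IF cfg_changed and link_bin THEN tests_changed]. New: tests_changed.
Closure: {cache_hit, cfg_changed, compile_b, deploy_prod, format_ok, gen_docs, link_bin, run_unit, src_changed, tests_changed} — 10 facts.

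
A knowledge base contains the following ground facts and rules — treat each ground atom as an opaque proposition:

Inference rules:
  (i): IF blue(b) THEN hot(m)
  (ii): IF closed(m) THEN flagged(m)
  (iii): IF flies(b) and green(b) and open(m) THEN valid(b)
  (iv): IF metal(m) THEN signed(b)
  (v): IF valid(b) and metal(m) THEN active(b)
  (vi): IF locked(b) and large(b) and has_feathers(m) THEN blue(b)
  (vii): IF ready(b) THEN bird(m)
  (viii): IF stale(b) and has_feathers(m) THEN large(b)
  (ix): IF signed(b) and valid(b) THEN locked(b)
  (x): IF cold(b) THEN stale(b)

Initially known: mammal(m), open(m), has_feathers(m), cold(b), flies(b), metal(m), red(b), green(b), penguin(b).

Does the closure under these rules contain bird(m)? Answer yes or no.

no

Round 1 — (iii), (iv), (x), derive valid(b), signed(b), stale(b).
Round 2 — (v), (viii), (ix), derive active(b), large(b), locked(b).
Round 3 — (vi), derive blue(b).
Round 4 — (i), derive hot(m).
Fixed point reached. bird(m) is concluded only by (vii); (vii) needs ready(b) (never derived).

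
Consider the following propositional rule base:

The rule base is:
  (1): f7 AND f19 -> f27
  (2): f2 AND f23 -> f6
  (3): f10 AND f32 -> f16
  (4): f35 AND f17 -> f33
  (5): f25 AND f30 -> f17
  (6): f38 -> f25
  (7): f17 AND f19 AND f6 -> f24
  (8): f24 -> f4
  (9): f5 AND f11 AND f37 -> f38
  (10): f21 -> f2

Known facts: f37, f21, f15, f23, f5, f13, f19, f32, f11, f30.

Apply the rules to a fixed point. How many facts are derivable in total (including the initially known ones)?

17

Round 1 fires (9), (10), giving f38, f2.
Round 2 fires (2), (6), giving f6, f25.
Round 3 fires (5), giving f17.
Round 4 fires (7), giving f24.
Round 5 fires (8), giving f4.
Closure: {f11, f13, f15, f17, f19, f2, f21, f23, f24, f25, f30, f32, f37, f38, f4, f5, f6} — 17 facts.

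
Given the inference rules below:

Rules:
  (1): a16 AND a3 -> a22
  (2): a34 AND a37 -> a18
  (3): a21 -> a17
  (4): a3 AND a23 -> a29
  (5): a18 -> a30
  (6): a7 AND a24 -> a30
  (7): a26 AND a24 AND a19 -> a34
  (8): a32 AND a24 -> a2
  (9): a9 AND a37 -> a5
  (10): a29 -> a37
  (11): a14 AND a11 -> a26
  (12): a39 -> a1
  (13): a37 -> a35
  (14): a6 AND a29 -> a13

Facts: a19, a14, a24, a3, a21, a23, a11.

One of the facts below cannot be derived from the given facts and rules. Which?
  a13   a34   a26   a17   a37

Round 1: (3) [a21 -> a17]; (4) [a3 AND a23 -> a29]; (11) [a14 AND a11 -> a26]. New: a17, a29, a26.
Round 2: (7) [a26 AND a24 AND a19 -> a34]; (10) [a29 -> a37]. New: a34, a37.
Round 3: (2) [a34 AND a37 -> a18]; (13) [a37 -> a35]. New: a18, a35.
Round 4: (5) [a18 -> a30]. New: a30.
Derived: a26 (round 1), a17 (round 1), a34 (round 2), a37 (round 2). a13 never appears in any round.

a13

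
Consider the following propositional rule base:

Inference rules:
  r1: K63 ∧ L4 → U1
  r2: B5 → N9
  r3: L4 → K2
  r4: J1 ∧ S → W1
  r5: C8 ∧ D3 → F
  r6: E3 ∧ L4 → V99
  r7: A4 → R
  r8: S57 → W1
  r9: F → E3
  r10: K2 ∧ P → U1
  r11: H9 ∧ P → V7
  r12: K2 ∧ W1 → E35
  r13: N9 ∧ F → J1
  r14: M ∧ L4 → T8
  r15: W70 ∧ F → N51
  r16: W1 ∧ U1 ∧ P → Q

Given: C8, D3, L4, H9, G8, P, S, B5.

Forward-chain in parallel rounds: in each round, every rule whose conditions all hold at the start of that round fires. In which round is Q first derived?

Round 1 — r2, r3, r5, r11, derive N9, K2, F, V7.
Round 2 — r9, r10, r13, derive E3, U1, J1.
Round 3 — r4, r6, derive W1, V99.
Round 4 — r12, r16, derive E35, Q.
Q first appears in round 4.

4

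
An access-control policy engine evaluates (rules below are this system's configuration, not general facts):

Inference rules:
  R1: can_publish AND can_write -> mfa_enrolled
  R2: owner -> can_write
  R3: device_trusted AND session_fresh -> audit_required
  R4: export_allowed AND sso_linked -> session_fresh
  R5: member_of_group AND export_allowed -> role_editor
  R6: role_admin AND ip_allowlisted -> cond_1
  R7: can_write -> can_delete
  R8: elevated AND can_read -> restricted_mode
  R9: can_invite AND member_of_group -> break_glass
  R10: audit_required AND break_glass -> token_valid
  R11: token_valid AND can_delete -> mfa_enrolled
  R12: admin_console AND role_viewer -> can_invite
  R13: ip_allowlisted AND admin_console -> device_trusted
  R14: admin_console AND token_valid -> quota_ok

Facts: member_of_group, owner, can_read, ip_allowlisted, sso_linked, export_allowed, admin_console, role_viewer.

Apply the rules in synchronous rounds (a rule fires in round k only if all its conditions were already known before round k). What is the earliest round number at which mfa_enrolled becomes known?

4

[1] R2 [owner -> can_write]; R4 [export_allowed AND sso_linked -> session_fresh]; R5 [member_of_group AND export_allowed -> role_editor]; R12 [admin_console AND role_viewer -> can_invite]; R13 [ip_allowlisted AND admin_console -> device_trusted]. ⇒ new: can_write, session_fresh, role_editor, can_invite, device_trusted.
[2] R3 [device_trusted AND session_fresh -> audit_required]; R7 [can_write -> can_delete]; R9 [can_invite AND member_of_group -> break_glass]. ⇒ new: audit_required, can_delete, break_glass.
[3] R10 [audit_required AND break_glass -> token_valid]. ⇒ new: token_valid.
[4] R11 [token_valid AND can_delete -> mfa_enrolled]; R14 [admin_console AND token_valid -> quota_ok]. ⇒ new: mfa_enrolled, quota_ok.
mfa_enrolled first appears in round 4.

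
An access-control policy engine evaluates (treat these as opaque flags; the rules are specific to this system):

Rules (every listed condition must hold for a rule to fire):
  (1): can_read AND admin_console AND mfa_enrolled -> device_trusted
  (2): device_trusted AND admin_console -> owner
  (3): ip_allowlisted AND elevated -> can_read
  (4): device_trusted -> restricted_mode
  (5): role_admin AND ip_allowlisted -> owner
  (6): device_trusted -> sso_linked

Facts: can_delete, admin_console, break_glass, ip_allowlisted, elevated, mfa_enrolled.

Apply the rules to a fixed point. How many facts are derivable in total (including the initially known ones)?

Round 1: (3) [ip_allowlisted AND elevated -> can_read]. New: can_read.
Round 2: (1) [can_read AND admin_console AND mfa_enrolled -> device_trusted]. New: device_trusted.
Round 3: (2) [device_trusted AND admin_console -> owner]; (4) [device_trusted -> restricted_mode]; (6) [device_trusted -> sso_linked]. New: owner, restricted_mode, sso_linked.
Closure: {admin_console, break_glass, can_delete, can_read, device_trusted, elevated, ip_allowlisted, mfa_enrolled, owner, restricted_mode, sso_linked} — 11 facts.

11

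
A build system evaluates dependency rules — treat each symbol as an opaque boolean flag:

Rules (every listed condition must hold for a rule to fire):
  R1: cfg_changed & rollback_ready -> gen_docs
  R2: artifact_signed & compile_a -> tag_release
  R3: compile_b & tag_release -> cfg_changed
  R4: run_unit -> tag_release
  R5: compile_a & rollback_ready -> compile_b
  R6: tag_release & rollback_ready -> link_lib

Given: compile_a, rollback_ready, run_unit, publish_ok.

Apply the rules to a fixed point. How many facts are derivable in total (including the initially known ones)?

9

Round 1: R4 [run_unit -> tag_release]; R5 [compile_a & rollback_ready -> compile_b]. New: tag_release, compile_b.
Round 2: R3 [compile_b & tag_release -> cfg_changed]; R6 [tag_release & rollback_ready -> link_lib]. New: cfg_changed, link_lib.
Round 3: R1 [cfg_changed & rollback_ready -> gen_docs]. New: gen_docs.
Closure: {cfg_changed, compile_a, compile_b, gen_docs, link_lib, publish_ok, rollback_ready, run_unit, tag_release} — 9 facts.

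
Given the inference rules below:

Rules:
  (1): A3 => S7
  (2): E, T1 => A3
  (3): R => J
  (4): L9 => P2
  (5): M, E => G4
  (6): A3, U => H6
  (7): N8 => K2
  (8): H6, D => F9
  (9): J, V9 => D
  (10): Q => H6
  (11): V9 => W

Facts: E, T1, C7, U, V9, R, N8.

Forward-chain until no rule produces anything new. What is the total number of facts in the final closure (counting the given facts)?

15

Round 1 — (2), (3), (7), (11), derive A3, J, K2, W.
Round 2 — (1), (6), (9), derive S7, H6, D.
Round 3 — (8), derive F9.
Closure: {A3, C7, D, E, F9, H6, J, K2, N8, R, S7, T1, U, V9, W} — 15 facts.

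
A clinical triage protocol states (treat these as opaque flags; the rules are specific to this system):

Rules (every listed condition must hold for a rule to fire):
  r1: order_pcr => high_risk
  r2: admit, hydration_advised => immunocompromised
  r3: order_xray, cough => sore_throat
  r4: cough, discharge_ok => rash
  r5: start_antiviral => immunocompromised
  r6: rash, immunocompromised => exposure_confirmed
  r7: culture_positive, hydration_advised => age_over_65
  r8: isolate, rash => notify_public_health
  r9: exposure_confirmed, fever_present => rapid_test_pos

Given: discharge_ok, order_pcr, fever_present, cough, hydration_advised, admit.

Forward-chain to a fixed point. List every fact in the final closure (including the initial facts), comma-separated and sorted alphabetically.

[1] r1 [order_pcr => high_risk]; r2 [admit, hydration_advised => immunocompromised]; r4 [cough, discharge_ok => rash]. ⇒ new: high_risk, immunocompromised, rash.
[2] r6 [rash, immunocompromised => exposure_confirmed]. ⇒ new: exposure_confirmed.
[3] r9 [exposure_confirmed, fever_present => rapid_test_pos]. ⇒ new: rapid_test_pos.

admit, cough, discharge_ok, exposure_confirmed, fever_present, high_risk, hydration_advised, immunocompromised, order_pcr, rapid_test_pos, rash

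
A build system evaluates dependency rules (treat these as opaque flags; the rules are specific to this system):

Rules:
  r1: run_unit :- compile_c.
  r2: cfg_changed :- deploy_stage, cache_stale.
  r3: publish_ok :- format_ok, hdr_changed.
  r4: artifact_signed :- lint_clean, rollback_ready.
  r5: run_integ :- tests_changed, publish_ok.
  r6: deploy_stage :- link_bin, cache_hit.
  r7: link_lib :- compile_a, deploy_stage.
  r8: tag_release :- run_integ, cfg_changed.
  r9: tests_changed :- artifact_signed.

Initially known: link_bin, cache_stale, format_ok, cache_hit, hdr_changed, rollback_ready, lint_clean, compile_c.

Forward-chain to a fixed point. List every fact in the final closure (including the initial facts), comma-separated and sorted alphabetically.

artifact_signed, cache_hit, cache_stale, cfg_changed, compile_c, deploy_stage, format_ok, hdr_changed, link_bin, lint_clean, publish_ok, rollback_ready, run_integ, run_unit, tag_release, tests_changed

Round 1 fires r1, r3, r4, r6, giving run_unit, publish_ok, artifact_signed, deploy_stage.
Round 2 fires r2, r9, giving cfg_changed, tests_changed.
Round 3 fires r5, giving run_integ.
Round 4 fires r8, giving tag_release.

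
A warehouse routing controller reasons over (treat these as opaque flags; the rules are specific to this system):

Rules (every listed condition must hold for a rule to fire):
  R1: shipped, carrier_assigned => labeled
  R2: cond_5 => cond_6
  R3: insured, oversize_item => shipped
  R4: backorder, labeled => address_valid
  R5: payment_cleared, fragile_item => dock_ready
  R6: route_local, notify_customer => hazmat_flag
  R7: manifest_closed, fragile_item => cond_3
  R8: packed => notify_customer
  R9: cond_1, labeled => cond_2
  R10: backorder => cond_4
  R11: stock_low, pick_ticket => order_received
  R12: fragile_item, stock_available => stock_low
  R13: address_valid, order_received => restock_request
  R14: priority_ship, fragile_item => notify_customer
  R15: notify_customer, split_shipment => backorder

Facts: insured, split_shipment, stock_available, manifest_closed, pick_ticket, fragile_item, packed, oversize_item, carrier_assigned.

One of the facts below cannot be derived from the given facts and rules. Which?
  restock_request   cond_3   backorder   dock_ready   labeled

dock_ready

Round 1 fires R3, R7, R8, R12, giving shipped, cond_3, notify_customer, stock_low.
Round 2 fires R1, R11, R15, giving labeled, order_received, backorder.
Round 3 fires R4, R10, giving address_valid, cond_4.
Round 4 fires R13, giving restock_request.
Derived: labeled (round 2), restock_request (round 4), cond_3 (round 1), backorder (round 2). dock_ready never appears in any round.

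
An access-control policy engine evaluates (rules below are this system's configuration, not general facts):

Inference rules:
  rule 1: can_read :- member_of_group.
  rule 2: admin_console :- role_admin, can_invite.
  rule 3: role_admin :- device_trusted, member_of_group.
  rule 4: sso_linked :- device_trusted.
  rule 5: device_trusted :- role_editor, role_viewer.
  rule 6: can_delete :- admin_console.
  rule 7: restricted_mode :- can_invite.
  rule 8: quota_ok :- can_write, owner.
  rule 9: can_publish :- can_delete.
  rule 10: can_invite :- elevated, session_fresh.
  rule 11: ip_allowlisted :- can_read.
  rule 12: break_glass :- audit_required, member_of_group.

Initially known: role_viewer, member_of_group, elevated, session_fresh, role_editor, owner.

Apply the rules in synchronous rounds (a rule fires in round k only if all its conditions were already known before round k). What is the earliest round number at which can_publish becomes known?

Round 1: rule 1 [can_read :- member_of_group.]; rule 5 [device_trusted :- role_editor, role_viewer.]; rule 10 [can_invite :- elevated, session_fresh.]. New: can_read, device_trusted, can_invite.
Round 2: rule 3 [role_admin :- device_trusted, member_of_group.]; rule 4 [sso_linked :- device_trusted.]; rule 7 [restricted_mode :- can_invite.]; rule 11 [ip_allowlisted :- can_read.]. New: role_admin, sso_linked, restricted_mode, ip_allowlisted.
Round 3: rule 2 [admin_console :- role_admin, can_invite.]. New: admin_console.
Round 4: rule 6 [can_delete :- admin_console.]. New: can_delete.
Round 5: rule 9 [can_publish :- can_delete.]. New: can_publish.
can_publish first appears in round 5.

5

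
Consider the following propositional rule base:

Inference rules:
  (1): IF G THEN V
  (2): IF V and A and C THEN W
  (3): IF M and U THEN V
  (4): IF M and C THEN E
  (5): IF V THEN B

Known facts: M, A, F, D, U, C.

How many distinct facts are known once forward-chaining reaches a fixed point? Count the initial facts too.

Round 1: (3) [IF M and U THEN V]; (4) [IF M and C THEN E]. Adds V, E.
Round 2: (2) [IF V and A and C THEN W]; (5) [IF V THEN B]. Adds W, B.
Closure: {A, B, C, D, E, F, M, U, V, W} — 10 facts.

10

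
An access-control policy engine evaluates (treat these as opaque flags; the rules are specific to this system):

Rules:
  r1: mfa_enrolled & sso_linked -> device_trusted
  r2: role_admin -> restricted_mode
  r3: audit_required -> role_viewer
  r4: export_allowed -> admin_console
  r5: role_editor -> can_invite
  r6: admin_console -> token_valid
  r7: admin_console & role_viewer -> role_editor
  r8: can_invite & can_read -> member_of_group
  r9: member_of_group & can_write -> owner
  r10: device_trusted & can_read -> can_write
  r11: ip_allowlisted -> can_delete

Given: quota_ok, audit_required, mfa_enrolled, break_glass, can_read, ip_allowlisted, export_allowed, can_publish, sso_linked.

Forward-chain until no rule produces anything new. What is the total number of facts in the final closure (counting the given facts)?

[1] r1 [mfa_enrolled & sso_linked -> device_trusted]; r3 [audit_required -> role_viewer]; r4 [export_allowed -> admin_console]; r11 [ip_allowlisted -> can_delete]. ⇒ new: device_trusted, role_viewer, admin_console, can_delete.
[2] r6 [admin_console -> token_valid]; r7 [admin_console & role_viewer -> role_editor]; r10 [device_trusted & can_read -> can_write]. ⇒ new: token_valid, role_editor, can_write.
[3] r5 [role_editor -> can_invite]. ⇒ new: can_invite.
[4] r8 [can_invite & can_read -> member_of_group]. ⇒ new: member_of_group.
[5] r9 [member_of_group & can_write -> owner]. ⇒ new: owner.
Closure: {admin_console, audit_required, break_glass, can_delete, can_invite, can_publish, can_read, can_write, device_trusted, export_allowed, ip_allowlisted, member_of_group, mfa_enrolled, owner, quota_ok, role_editor, role_viewer, sso_linked, token_valid} — 19 facts.

19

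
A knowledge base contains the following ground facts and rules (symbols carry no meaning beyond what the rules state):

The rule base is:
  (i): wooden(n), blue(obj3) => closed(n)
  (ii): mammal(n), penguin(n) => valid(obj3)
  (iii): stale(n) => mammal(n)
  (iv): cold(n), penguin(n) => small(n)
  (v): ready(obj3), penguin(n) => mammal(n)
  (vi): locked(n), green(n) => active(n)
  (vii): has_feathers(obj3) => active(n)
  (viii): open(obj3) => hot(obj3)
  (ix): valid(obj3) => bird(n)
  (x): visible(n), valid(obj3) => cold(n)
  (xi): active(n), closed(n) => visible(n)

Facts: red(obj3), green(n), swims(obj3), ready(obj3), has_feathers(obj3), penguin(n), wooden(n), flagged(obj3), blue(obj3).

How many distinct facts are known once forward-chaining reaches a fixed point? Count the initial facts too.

17

Round 1: (i) [wooden(n), blue(obj3) => closed(n)]; (v) [ready(obj3), penguin(n) => mammal(n)]; (vii) [has_feathers(obj3) => active(n)]. Adds closed(n), mammal(n), active(n).
Round 2: (ii) [mammal(n), penguin(n) => valid(obj3)]; (xi) [active(n), closed(n) => visible(n)]. Adds valid(obj3), visible(n).
Round 3: (ix) [valid(obj3) => bird(n)]; (x) [visible(n), valid(obj3) => cold(n)]. Adds bird(n), cold(n).
Round 4: (iv) [cold(n), penguin(n) => small(n)]. Adds small(n).
Closure: {active(n), bird(n), blue(obj3), closed(n), cold(n), flagged(obj3), green(n), has_feathers(obj3), mammal(n), penguin(n), ready(obj3), red(obj3), small(n), swims(obj3), valid(obj3), visible(n), wooden(n)} — 17 facts.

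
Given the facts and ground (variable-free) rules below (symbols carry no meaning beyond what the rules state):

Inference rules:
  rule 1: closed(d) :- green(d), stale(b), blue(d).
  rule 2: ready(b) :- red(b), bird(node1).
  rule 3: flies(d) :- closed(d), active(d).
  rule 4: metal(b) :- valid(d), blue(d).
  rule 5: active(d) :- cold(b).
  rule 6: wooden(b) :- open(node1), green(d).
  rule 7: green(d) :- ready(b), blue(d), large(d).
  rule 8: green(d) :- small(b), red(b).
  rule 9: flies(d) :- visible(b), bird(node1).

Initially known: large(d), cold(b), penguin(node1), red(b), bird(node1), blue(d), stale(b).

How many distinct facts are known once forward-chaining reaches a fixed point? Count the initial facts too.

12

Round 1: rule 2 [ready(b) :- red(b), bird(node1).]; rule 5 [active(d) :- cold(b).]. New: ready(b), active(d).
Round 2: rule 7 [green(d) :- ready(b), blue(d), large(d).]. New: green(d).
Round 3: rule 1 [closed(d) :- green(d), stale(b), blue(d).]. New: closed(d).
Round 4: rule 3 [flies(d) :- closed(d), active(d).]. New: flies(d).
Closure: {active(d), bird(node1), blue(d), closed(d), cold(b), flies(d), green(d), large(d), penguin(node1), ready(b), red(b), stale(b)} — 12 facts.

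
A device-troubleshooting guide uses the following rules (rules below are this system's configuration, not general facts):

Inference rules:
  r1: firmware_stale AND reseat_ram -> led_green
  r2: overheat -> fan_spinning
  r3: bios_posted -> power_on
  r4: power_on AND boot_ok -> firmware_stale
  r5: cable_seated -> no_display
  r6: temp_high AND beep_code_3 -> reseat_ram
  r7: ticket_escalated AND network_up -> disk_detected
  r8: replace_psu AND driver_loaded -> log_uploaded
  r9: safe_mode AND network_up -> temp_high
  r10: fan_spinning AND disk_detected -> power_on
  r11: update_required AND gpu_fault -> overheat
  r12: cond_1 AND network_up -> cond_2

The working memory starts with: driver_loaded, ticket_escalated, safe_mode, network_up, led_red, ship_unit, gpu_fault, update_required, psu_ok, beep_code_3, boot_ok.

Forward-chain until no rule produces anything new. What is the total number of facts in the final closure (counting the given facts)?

Round 1 fires r7, r9, r11, giving disk_detected, temp_high, overheat.
Round 2 fires r2, r6, giving fan_spinning, reseat_ram.
Round 3 fires r10, giving power_on.
Round 4 fires r4, giving firmware_stale.
Round 5 fires r1, giving led_green.
Closure: {beep_code_3, boot_ok, disk_detected, driver_loaded, fan_spinning, firmware_stale, gpu_fault, led_green, led_red, network_up, overheat, power_on, psu_ok, reseat_ram, safe_mode, ship_unit, temp_high, ticket_escalated, update_required} — 19 facts.

19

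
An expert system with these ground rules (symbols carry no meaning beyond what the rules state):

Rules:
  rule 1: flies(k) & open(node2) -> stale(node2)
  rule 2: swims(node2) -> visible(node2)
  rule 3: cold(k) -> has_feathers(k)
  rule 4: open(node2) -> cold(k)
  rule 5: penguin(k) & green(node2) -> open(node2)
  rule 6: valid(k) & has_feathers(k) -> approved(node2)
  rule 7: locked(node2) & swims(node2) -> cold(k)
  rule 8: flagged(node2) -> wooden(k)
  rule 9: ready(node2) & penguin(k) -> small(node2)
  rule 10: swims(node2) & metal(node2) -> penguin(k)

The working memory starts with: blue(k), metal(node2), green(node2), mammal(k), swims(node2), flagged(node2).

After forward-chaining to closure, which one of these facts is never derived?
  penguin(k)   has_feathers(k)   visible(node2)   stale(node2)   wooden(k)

Round 1: rule 2 [swims(node2) -> visible(node2)]; rule 8 [flagged(node2) -> wooden(k)]; rule 10 [swims(node2) & metal(node2) -> penguin(k)]. New: visible(node2), wooden(k), penguin(k).
Round 2: rule 5 [penguin(k) & green(node2) -> open(node2)]. New: open(node2).
Round 3: rule 4 [open(node2) -> cold(k)]. New: cold(k).
Round 4: rule 3 [cold(k) -> has_feathers(k)]. New: has_feathers(k).
Derived: visible(node2) (round 1), wooden(k) (round 1), penguin(k) (round 1), has_feathers(k) (round 4). stale(node2) never appears in any round.

stale(node2)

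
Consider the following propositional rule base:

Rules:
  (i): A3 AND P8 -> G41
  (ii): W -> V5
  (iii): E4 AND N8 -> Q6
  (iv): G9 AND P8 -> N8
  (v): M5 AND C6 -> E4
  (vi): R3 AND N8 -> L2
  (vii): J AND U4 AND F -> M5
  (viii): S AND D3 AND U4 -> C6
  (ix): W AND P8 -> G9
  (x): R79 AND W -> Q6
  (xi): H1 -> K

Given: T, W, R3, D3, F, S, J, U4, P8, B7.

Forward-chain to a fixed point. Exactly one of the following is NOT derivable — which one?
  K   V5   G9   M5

Round 1 — (ii), (vii), (viii), (ix), derive V5, M5, C6, G9.
Round 2 — (iv), (v), derive N8, E4.
Round 3 — (iii), (vi), derive Q6, L2.
Derived: M5 (round 1), G9 (round 1), V5 (round 1). K never appears in any round.

K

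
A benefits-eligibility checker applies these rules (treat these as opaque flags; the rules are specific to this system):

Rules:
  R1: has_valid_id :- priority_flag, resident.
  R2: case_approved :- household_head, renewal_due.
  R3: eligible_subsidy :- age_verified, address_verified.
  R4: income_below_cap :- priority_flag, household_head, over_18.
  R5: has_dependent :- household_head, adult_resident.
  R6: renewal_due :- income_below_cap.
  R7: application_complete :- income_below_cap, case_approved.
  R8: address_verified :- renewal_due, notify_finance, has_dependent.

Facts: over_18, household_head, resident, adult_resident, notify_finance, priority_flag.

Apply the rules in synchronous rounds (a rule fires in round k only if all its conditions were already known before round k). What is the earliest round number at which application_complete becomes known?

[1] R1 [has_valid_id :- priority_flag, resident.]; R4 [income_below_cap :- priority_flag, household_head, over_18.]; R5 [has_dependent :- household_head, adult_resident.]. ⇒ new: has_valid_id, income_below_cap, has_dependent.
[2] R6 [renewal_due :- income_below_cap.]. ⇒ new: renewal_due.
[3] R2 [case_approved :- household_head, renewal_due.]; R8 [address_verified :- renewal_due, notify_finance, has_dependent.]. ⇒ new: case_approved, address_verified.
[4] R7 [application_complete :- income_below_cap, case_approved.]. ⇒ new: application_complete.
application_complete first appears in round 4.

4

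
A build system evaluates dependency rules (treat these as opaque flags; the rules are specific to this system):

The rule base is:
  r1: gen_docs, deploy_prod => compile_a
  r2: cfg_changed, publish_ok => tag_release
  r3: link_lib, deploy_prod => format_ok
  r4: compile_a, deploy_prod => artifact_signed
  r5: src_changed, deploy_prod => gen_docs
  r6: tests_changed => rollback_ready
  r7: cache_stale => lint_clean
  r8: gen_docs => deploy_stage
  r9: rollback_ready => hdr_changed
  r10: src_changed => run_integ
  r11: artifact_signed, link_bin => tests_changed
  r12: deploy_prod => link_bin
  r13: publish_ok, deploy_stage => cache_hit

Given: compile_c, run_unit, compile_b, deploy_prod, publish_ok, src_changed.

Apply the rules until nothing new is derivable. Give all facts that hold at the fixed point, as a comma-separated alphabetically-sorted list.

Round 1: r5 [src_changed, deploy_prod => gen_docs]; r10 [src_changed => run_integ]; r12 [deploy_prod => link_bin]. New: gen_docs, run_integ, link_bin.
Round 2: r1 [gen_docs, deploy_prod => compile_a]; r8 [gen_docs => deploy_stage]. New: compile_a, deploy_stage.
Round 3: r4 [compile_a, deploy_prod => artifact_signed]; r13 [publish_ok, deploy_stage => cache_hit]. New: artifact_signed, cache_hit.
Round 4: r11 [artifact_signed, link_bin => tests_changed]. New: tests_changed.
Round 5: r6 [tests_changed => rollback_ready]. New: rollback_ready.
Round 6: r9 [rollback_ready => hdr_changed]. New: hdr_changed.

artifact_signed, cache_hit, compile_a, compile_b, compile_c, deploy_prod, deploy_stage, gen_docs, hdr_changed, link_bin, publish_ok, rollback_ready, run_integ, run_unit, src_changed, tests_changed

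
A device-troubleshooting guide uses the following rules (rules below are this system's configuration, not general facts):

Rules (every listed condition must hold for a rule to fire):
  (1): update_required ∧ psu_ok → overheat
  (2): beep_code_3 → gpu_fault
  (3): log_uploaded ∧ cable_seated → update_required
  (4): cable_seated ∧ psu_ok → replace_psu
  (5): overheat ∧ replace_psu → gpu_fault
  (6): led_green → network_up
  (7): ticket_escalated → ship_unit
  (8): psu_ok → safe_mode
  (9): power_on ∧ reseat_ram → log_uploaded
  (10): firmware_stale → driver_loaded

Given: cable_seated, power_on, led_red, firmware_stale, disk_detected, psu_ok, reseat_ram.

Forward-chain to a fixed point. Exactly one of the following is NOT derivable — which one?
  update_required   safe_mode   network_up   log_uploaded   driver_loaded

Round 1 fires (4), (8), (9), (10), giving replace_psu, safe_mode, log_uploaded, driver_loaded.
Round 2 fires (3), giving update_required.
Round 3 fires (1), giving overheat.
Round 4 fires (5), giving gpu_fault.
Derived: log_uploaded (round 1), update_required (round 2), driver_loaded (round 1), safe_mode (round 1). network_up never appears in any round.

network_up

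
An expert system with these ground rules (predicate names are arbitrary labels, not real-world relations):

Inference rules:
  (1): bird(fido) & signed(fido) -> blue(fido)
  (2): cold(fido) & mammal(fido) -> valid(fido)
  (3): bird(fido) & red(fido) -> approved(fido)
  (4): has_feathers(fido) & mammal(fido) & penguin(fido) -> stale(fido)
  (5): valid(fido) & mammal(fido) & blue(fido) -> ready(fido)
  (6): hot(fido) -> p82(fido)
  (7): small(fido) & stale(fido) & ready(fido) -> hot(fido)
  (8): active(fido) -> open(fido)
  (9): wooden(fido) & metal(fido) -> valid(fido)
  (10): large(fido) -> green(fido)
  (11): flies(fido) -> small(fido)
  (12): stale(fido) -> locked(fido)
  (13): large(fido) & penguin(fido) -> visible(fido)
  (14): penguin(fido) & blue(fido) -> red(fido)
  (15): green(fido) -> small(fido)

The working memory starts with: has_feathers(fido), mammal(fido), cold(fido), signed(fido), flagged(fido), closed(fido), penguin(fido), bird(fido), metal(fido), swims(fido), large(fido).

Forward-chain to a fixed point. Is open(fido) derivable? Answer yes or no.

no

Round 1 — (1), (2), (4), (10), (13), derive blue(fido), valid(fido), stale(fido), green(fido), visible(fido).
Round 2 — (5), (12), (14), (15), derive ready(fido), locked(fido), red(fido), small(fido).
Round 3 — (3), (7), derive approved(fido), hot(fido).
Round 4 — (6), derive p82(fido).
Fixed point reached. open(fido) is concluded only by (8); (8) needs active(fido) (never derived).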